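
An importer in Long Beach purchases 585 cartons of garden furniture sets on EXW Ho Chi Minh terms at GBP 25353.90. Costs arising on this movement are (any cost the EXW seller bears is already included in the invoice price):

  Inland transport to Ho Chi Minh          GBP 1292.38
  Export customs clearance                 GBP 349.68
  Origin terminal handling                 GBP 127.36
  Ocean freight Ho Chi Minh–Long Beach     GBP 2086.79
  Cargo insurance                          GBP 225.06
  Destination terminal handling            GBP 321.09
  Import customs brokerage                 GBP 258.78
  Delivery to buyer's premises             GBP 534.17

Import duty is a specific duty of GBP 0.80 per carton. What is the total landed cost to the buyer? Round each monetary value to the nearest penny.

EXW: the seller makes goods available at their premises; the buyer bears all onward costs.
CIF value = EXW price + inland to port + export clearance + origin terminal + freight + insurance = 25353.90 + 1292.38 + 349.68 + 127.36 + 2086.79 + 225.06 = 29435.17
Import duty = 585 × 0.80 = 468.00
Buyer bears: inland to port 1292.38 + export clearance 349.68 + origin terminal 127.36 + freight 2086.79 + insurance 225.06 + destination terminal 321.09 + brokerage 258.78 + delivery 534.17 + duty 468.00 = 5663.31
Landed cost = invoice 25353.90 + 5663.31 = 31017.21

Total landed cost: GBP 31017.21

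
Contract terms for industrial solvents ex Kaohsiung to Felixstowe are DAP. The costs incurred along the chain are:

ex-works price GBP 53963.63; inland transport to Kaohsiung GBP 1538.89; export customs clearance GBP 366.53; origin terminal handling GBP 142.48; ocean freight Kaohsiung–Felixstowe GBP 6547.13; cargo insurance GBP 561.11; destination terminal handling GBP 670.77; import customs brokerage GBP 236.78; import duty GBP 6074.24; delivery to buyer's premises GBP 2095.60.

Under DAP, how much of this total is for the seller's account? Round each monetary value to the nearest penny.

Seller's account: GBP 65886.14

DAP: the seller bears all costs to the named destination except import duty and clearance.
Seller's account: goods 53963.63 + inland to port 1538.89 + export clearance 366.53 + origin terminal 142.48 + freight 6547.13 + insurance 561.11 + destination terminal 670.77 + delivery 2095.60 = 65886.14
Buyer's account: brokerage 236.78 + duty 6074.24 = 6311.02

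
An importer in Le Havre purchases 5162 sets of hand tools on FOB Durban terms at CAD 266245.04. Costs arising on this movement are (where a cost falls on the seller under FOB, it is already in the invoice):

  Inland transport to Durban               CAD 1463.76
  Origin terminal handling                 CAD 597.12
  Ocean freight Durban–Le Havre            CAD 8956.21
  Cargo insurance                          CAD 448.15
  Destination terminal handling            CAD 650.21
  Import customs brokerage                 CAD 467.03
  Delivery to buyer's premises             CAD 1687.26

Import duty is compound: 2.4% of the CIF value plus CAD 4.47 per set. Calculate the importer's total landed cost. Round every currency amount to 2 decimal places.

FOB: the seller bears costs until goods are on board at the origin port; the buyer bears freight, insurance and all costs thereafter.
Already in the invoice (seller's account under FOB): inland to port, origin terminal — exclude.
CIF value = FOB price + freight + insurance = 266245.04 + 8956.21 + 448.15 = 275649.40
Ad valorem component: 275649.40 × 2.4% = 6615.59
Specific component: 5162 × 4.47 = 23074.14
Import duty = 6615.59 + 23074.14 = 29689.73
Buyer bears: freight 8956.21 + insurance 448.15 + destination terminal 650.21 + brokerage 467.03 + delivery 1687.26 + duty 29689.73 = 41898.59
Landed cost = invoice 266245.04 + 41898.59 = 308143.63

Total landed cost: CAD 308143.63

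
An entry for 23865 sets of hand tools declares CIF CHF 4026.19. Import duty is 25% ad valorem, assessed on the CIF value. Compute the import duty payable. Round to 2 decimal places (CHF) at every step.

Import duty = 4026.19 × 25% = 1006.55

Import duty: CHF 1006.55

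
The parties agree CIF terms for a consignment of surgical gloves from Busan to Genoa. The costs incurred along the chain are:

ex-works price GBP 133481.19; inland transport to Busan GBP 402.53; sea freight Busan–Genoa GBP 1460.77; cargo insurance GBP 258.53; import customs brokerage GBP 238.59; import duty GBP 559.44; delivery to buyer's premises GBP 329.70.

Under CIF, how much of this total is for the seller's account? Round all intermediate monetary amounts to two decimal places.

Seller's account: GBP 135603.02

CIF: the seller pays costs through ocean freight and marine insurance to the destination port.
Seller's account: goods 133481.19 + inland to port 402.53 + freight 1460.77 + insurance 258.53 = 135603.02
Buyer's account: brokerage 238.59 + duty 559.44 + delivery 329.70 = 1127.73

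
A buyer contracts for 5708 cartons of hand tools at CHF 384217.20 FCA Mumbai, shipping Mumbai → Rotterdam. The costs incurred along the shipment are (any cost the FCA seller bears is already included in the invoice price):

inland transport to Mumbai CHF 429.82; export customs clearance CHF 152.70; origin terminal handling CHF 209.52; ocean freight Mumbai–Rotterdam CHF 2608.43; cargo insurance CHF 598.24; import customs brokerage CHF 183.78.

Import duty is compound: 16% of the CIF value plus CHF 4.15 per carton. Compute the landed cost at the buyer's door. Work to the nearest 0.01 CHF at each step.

Total landed cost: CHF 473526.71

FCA: the seller delivers export-cleared goods to the carrier; the buyer bears costs from that point.
Already in the invoice (seller's account under FCA): inland to port, export clearance — exclude.
CIF value = FCA price + origin terminal + freight + insurance = 384217.20 + 209.52 + 2608.43 + 598.24 = 387633.39
Ad valorem component: 387633.39 × 16% = 62021.34
Specific component: 5708 × 4.15 = 23688.20
Import duty = 62021.34 + 23688.20 = 85709.54
Buyer bears: origin terminal 209.52 + freight 2608.43 + insurance 598.24 + brokerage 183.78 + duty 85709.54 = 89309.51
Landed cost = invoice 384217.20 + 89309.51 = 473526.71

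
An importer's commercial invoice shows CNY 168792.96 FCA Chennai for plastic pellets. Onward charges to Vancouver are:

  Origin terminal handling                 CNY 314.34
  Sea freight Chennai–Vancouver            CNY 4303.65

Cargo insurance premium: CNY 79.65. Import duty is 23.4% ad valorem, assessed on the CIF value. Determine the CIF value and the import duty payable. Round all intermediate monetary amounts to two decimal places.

CIF = FCA price + pre-shipment costs + freight + insurance
CIF = 168792.96 + 314.34 + 4303.65 + 79.65 = 173490.60
Import duty = 173490.60 × 23.4% = 40596.80

CIF value: CNY 173490.60; import duty: CNY 40596.80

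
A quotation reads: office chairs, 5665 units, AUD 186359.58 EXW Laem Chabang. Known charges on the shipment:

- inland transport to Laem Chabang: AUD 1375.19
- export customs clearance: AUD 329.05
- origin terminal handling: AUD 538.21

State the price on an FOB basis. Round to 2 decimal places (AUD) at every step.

FOB price: AUD 188602.03

From EXW to FOB, the seller additionally bears: inland to port, export clearance, origin terminal.
FOB price = 186359.58 + 1375.19 + 329.05 + 538.21 = 188602.03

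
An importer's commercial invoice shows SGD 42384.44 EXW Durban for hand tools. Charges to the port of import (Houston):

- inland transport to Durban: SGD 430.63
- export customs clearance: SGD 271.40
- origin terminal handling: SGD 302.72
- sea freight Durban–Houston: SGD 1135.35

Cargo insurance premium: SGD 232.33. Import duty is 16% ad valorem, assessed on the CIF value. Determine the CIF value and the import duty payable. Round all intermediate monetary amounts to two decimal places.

CIF = EXW price + pre-shipment costs + freight + insurance
CIF = 42384.44 + 430.63 + 271.40 + 302.72 + 1135.35 + 232.33 = 44756.87
Import duty = 44756.87 × 16% = 7161.10

CIF value: SGD 44756.87; import duty: SGD 7161.10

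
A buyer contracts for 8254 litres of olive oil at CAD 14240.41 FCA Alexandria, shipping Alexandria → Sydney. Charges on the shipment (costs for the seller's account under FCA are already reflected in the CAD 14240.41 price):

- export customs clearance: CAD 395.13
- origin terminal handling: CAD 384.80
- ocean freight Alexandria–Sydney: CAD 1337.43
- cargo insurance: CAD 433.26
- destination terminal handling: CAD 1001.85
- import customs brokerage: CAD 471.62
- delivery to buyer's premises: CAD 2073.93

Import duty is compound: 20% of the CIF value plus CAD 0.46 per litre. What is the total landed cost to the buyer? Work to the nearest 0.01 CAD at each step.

FCA: the seller delivers export-cleared goods to the carrier; the buyer bears costs from that point.
Already in the invoice (seller's account under FCA): export clearance — exclude.
CIF value = FCA price + origin terminal + freight + insurance = 14240.41 + 384.80 + 1337.43 + 433.26 = 16395.90
Ad valorem component: 16395.90 × 20% = 3279.18
Specific component: 8254 × 0.46 = 3796.84
Import duty = 3279.18 + 3796.84 = 7076.02
Buyer bears: origin terminal 384.80 + freight 1337.43 + insurance 433.26 + destination terminal 1001.85 + brokerage 471.62 + delivery 2073.93 + duty 7076.02 = 12778.91
Landed cost = invoice 14240.41 + 12778.91 = 27019.32

Total landed cost: CAD 27019.32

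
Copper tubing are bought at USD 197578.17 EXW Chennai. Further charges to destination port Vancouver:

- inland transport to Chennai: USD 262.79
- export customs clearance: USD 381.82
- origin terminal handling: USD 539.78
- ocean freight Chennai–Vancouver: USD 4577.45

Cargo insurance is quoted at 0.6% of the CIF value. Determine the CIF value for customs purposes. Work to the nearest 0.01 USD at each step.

CIF value: USD 204567.41

Let C be the CIF value. C = EXW price + pre-shipment costs + freight + 0.6% × C
C − 0.6% × C = 197578.17 + 262.79 + 381.82 + 539.78 + 4577.45
0.994 × C = 203340.01
C = 203340.01 / 0.994 = 204567.41
Insurance premium = 0.6% × 204567.41 = 1227.40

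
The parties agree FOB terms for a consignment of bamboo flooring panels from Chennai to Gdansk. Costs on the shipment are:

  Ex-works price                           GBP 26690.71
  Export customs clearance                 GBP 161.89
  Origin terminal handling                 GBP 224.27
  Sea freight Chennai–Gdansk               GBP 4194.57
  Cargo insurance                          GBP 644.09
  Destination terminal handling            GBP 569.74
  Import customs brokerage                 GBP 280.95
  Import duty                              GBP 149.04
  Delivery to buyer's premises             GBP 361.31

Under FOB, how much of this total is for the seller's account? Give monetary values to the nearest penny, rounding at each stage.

Seller's account: GBP 27076.87

FOB: the seller bears costs until goods are on board at the origin port; the buyer bears freight, insurance and all costs thereafter.
Seller's account: goods 26690.71 + export clearance 161.89 + origin terminal 224.27 = 27076.87
Buyer's account: freight 4194.57 + insurance 644.09 + destination terminal 569.74 + brokerage 280.95 + duty 149.04 + delivery 361.31 = 6199.70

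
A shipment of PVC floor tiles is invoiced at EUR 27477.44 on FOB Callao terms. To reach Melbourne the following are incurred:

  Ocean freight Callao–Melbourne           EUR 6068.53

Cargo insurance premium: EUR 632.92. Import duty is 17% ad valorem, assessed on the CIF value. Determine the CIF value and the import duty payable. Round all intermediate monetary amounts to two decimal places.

CIF = FOB price + freight + insurance
CIF = 27477.44 + 6068.53 + 632.92 = 34178.89
Import duty = 34178.89 × 17% = 5810.41

CIF value: EUR 34178.89; import duty: EUR 5810.41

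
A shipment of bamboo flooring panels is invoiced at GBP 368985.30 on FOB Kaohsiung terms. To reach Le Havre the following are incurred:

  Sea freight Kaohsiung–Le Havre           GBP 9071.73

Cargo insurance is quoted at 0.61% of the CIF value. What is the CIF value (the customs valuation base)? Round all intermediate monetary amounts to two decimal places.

Let C be the CIF value. C = FOB price + freight + 0.61% × C
C − 0.61% × C = 368985.30 + 9071.73
0.9939 × C = 378057.03
C = 378057.03 / 0.9939 = 380377.33
Insurance premium = 0.61% × 380377.33 = 2320.30

CIF value: GBP 380377.33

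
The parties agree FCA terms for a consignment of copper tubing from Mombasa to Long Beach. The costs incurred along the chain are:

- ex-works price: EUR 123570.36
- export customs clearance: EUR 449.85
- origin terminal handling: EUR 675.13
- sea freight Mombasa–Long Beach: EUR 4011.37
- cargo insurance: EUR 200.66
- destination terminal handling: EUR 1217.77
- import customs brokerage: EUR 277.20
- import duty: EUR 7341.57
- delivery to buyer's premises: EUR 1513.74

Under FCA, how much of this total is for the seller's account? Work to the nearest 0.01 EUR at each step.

Seller's account: EUR 124020.21

FCA: the seller delivers export-cleared goods to the carrier; the buyer bears costs from that point.
Seller's account: goods 123570.36 + export clearance 449.85 = 124020.21
Buyer's account: origin terminal 675.13 + freight 4011.37 + insurance 200.66 + destination terminal 1217.77 + brokerage 277.20 + duty 7341.57 + delivery 1513.74 = 15237.44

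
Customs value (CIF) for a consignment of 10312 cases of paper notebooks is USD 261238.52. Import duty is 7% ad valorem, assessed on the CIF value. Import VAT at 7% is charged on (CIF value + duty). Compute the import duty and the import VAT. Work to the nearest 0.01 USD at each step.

Import duty: USD 18286.70; import VAT: USD 19566.77

Import duty = 261238.52 × 7% = 18286.70
VAT base = CIF + duty = 261238.52 + 18286.70 = 279525.22
Import VAT = 279525.22 × 7% = 19566.77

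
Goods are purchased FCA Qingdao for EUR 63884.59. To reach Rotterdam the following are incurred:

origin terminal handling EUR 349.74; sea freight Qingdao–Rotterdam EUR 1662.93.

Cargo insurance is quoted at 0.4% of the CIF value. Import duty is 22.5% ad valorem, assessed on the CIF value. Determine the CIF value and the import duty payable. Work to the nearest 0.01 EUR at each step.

CIF value: EUR 66161.91; import duty: EUR 14886.43

Let C be the CIF value. C = FCA price + pre-shipment costs + freight + 0.4% × C
C − 0.4% × C = 63884.59 + 349.74 + 1662.93
0.996 × C = 65897.26
C = 65897.26 / 0.996 = 66161.91
Insurance premium = 0.4% × 66161.91 = 264.65
Import duty = 66161.91 × 22.5% = 14886.43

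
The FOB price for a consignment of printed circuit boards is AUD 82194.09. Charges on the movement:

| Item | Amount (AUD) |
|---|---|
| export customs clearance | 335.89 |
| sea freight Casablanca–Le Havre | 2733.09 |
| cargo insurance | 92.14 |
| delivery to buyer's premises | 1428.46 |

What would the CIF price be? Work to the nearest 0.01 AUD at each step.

Not relevant to the conversion: export clearance — on the seller under both FOB and CIF; already in the FOB price and stays in the CIF price. delivery — on the buyer under both terms; not part of either seller's price.
From FOB to CIF, the seller additionally bears: freight, insurance.
CIF price = 82194.09 + 2733.09 + 92.14 = 85019.32

CIF price: AUD 85019.32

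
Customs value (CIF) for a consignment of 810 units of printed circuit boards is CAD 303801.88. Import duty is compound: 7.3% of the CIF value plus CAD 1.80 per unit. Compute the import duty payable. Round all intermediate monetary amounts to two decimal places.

Ad valorem component: 303801.88 × 7.3% = 22177.54
Specific component: 810 × 1.80 = 1458.00
Import duty = 22177.54 + 1458.00 = 23635.54

Import duty: CAD 23635.54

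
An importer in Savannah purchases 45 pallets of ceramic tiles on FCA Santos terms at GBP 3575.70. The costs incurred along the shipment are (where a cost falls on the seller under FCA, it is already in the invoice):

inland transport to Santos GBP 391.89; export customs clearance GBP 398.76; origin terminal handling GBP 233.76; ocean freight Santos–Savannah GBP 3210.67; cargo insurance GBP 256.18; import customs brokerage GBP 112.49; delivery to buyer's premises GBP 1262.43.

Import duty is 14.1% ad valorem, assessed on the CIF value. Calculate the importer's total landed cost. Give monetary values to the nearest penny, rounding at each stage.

FCA: the seller delivers export-cleared goods to the carrier; the buyer bears costs from that point.
Already in the invoice (seller's account under FCA): inland to port, export clearance — exclude.
CIF value = FCA price + origin terminal + freight + insurance = 3575.70 + 233.76 + 3210.67 + 256.18 = 7276.31
Import duty = 7276.31 × 14.1% = 1025.96
Buyer bears: origin terminal 233.76 + freight 3210.67 + insurance 256.18 + brokerage 112.49 + delivery 1262.43 + duty 1025.96 = 6101.49
Landed cost = invoice 3575.70 + 6101.49 = 9677.19

Total landed cost: GBP 9677.19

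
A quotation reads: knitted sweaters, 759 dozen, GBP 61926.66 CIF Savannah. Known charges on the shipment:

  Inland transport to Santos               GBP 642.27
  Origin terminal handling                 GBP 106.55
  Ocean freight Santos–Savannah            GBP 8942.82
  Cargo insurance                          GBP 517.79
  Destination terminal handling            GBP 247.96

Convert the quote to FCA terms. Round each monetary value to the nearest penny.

FCA price: GBP 52359.50

Not relevant to the conversion: inland to port — on the seller under both CIF and FCA; already in the CIF price and stays in the FCA price. destination terminal — on the buyer under both terms; not part of either seller's price.
From CIF to FCA, the seller no longer bears: origin terminal, freight, insurance.
FCA price = 61926.66 − 106.55 − 8942.82 − 517.79 = 52359.50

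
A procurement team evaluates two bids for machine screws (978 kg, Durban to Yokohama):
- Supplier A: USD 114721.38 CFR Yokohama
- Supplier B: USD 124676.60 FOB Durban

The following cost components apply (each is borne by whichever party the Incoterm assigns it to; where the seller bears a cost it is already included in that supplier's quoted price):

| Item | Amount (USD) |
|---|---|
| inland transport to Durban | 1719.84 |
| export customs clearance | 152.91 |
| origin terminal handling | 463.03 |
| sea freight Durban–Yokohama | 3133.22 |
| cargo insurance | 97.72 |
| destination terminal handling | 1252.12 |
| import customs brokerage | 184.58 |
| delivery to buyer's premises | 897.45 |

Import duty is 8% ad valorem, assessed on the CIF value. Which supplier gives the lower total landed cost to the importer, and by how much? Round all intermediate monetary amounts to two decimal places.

Supplier A (CFR):
CIF value = CFR price + insurance = 114721.38 + 97.72 = 114819.10
Import duty = 114819.10 × 8% = 9185.53
Buyer bears (A): 97.72 + 1252.12 + 184.58 + 897.45 = 2431.87
Landed cost (A) = invoice 114721.38 + 2431.87 + duty 9185.53 = 126338.78
Supplier B (FOB):
CIF value = FOB price + freight + insurance = 124676.60 + 3133.22 + 97.72 = 127907.54
Import duty = 127907.54 × 8% = 10232.60
Buyer bears (B): 3133.22 + 97.72 + 1252.12 + 184.58 + 897.45 = 5565.09
Landed cost (B) = invoice 124676.60 + 5565.09 + duty 10232.60 = 140474.29
Difference = |126338.78 − 140474.29| = 14135.51

Supplier A is cheaper by USD 14135.51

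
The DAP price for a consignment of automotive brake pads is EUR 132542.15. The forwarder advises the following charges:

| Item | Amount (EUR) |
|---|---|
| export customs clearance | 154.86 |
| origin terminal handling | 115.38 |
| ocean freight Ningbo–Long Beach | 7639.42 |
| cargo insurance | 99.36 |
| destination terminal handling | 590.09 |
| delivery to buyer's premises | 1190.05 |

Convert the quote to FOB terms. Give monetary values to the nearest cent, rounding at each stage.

Not relevant to the conversion: origin terminal, export clearance — on the seller under both DAP and FOB; already in the DAP price and stays in the FOB price.
From DAP to FOB, the seller no longer bears: freight, insurance, destination terminal, delivery.
FOB price = 132542.15 − 7639.42 − 99.36 − 590.09 − 1190.05 = 123023.23

FOB price: EUR 123023.23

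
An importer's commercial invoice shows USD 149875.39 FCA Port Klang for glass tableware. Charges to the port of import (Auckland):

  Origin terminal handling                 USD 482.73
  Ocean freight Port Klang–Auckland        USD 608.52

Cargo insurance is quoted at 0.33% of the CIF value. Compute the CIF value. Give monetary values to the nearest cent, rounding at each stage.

Let C be the CIF value. C = FCA price + pre-shipment costs + freight + 0.33% × C
C − 0.33% × C = 149875.39 + 482.73 + 608.52
0.9967 × C = 150966.64
C = 150966.64 / 0.9967 = 151466.48
Insurance premium = 0.33% × 151466.48 = 499.84

CIF value: USD 151466.48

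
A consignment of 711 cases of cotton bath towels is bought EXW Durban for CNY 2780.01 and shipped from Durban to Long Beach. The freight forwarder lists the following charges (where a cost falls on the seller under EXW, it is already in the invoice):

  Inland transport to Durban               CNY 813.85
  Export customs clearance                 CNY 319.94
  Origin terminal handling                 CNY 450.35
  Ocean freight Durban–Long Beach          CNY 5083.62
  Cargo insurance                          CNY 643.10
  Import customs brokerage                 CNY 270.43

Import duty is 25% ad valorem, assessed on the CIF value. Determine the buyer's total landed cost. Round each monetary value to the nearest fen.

EXW: the seller makes goods available at their premises; the buyer bears all onward costs.
CIF value = EXW price + inland to port + export clearance + origin terminal + freight + insurance = 2780.01 + 813.85 + 319.94 + 450.35 + 5083.62 + 643.10 = 10090.87
Import duty = 10090.87 × 25% = 2522.72
Buyer bears: inland to port 813.85 + export clearance 319.94 + origin terminal 450.35 + freight 5083.62 + insurance 643.10 + brokerage 270.43 + duty 2522.72 = 10104.01
Landed cost = invoice 2780.01 + 10104.01 = 12884.02

Total landed cost: CNY 12884.02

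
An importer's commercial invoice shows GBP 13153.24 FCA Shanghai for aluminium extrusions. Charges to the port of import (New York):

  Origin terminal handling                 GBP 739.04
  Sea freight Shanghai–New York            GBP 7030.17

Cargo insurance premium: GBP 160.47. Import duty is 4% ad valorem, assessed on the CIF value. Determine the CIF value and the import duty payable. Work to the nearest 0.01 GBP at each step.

CIF value: GBP 21082.92; import duty: GBP 843.32

CIF = FCA price + pre-shipment costs + freight + insurance
CIF = 13153.24 + 739.04 + 7030.17 + 160.47 = 21082.92
Import duty = 21082.92 × 4% = 843.32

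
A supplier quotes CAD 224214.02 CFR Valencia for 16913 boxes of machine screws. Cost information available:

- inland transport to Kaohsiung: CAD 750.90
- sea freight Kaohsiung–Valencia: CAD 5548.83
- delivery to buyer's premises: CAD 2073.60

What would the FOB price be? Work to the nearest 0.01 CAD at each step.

FOB price: CAD 218665.19

Not relevant to the conversion: inland to port — on the seller under both CFR and FOB; already in the CFR price and stays in the FOB price. delivery — on the buyer under both terms; not part of either seller's price.
From CFR to FOB, the seller no longer bears: freight.
FOB price = 224214.02 − 5548.83 = 218665.19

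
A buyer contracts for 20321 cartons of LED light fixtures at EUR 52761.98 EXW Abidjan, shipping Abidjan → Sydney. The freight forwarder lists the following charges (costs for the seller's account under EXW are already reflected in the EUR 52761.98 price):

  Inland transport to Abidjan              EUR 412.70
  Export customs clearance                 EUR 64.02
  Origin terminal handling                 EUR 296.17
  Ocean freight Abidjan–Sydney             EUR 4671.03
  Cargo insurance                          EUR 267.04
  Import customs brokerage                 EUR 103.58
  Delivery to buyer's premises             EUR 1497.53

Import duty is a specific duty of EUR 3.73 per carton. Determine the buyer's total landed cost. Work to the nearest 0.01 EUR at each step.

Total landed cost: EUR 135871.38

EXW: the seller makes goods available at their premises; the buyer bears all onward costs.
CIF value = EXW price + inland to port + export clearance + origin terminal + freight + insurance = 52761.98 + 412.70 + 64.02 + 296.17 + 4671.03 + 267.04 = 58472.94
Import duty = 20321 × 3.73 = 75797.33
Buyer bears: inland to port 412.70 + export clearance 64.02 + origin terminal 296.17 + freight 4671.03 + insurance 267.04 + brokerage 103.58 + delivery 1497.53 + duty 75797.33 = 83109.40
Landed cost = invoice 52761.98 + 83109.40 = 135871.38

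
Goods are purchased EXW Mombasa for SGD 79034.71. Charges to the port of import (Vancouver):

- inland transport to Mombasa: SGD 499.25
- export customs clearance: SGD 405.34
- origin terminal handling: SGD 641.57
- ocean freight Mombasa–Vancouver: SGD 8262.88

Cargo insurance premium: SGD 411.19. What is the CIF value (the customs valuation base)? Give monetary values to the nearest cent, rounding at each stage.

CIF = EXW price + pre-shipment costs + freight + insurance
CIF = 79034.71 + 499.25 + 405.34 + 641.57 + 8262.88 + 411.19 = 89254.94

CIF value: SGD 89254.94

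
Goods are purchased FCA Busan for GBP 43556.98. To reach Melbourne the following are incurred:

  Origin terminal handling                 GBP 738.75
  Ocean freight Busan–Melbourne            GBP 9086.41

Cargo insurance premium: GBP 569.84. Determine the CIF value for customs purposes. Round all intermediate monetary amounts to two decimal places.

CIF = FCA price + pre-shipment costs + freight + insurance
CIF = 43556.98 + 738.75 + 9086.41 + 569.84 = 53951.98

CIF value: GBP 53951.98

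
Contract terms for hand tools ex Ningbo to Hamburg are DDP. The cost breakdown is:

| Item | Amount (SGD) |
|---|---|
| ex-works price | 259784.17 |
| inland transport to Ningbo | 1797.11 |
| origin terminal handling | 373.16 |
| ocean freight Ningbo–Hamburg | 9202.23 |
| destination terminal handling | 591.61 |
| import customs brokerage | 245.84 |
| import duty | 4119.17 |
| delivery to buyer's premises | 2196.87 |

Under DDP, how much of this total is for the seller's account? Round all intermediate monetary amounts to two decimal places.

DDP: the seller bears all costs including import duty.
Seller's account: goods 259784.17 + inland to port 1797.11 + origin terminal 373.16 + freight 9202.23 + destination terminal 591.61 + brokerage 245.84 + duty 4119.17 + delivery 2196.87 = 278310.16
Buyer's account: 0.00

Seller's account: SGD 278310.16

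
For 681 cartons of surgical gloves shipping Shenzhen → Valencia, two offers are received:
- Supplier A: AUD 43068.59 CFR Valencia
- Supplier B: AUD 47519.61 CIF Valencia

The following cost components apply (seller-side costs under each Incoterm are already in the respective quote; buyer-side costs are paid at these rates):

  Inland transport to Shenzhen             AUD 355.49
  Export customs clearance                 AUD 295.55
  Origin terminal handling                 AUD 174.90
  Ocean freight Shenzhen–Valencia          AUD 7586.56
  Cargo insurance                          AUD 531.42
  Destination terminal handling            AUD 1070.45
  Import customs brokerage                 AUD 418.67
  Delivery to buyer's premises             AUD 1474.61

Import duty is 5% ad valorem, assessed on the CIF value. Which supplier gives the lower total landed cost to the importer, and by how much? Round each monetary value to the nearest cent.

Supplier A (CFR):
CIF value = CFR price + insurance = 43068.59 + 531.42 = 43600.01
Import duty = 43600.01 × 5% = 2180.00
Buyer bears (A): 531.42 + 1070.45 + 418.67 + 1474.61 = 3495.15
Landed cost (A) = invoice 43068.59 + 3495.15 + duty 2180.00 = 48743.74
Supplier B (CIF):
The CIF price already equals the CIF value: 47519.61
Import duty = 47519.61 × 5% = 2375.98
Buyer bears (B): 1070.45 + 418.67 + 1474.61 = 2963.73
Landed cost (B) = invoice 47519.61 + 2963.73 + duty 2375.98 = 52859.32
Difference = |48743.74 − 52859.32| = 4115.58

Supplier A is cheaper by AUD 4115.58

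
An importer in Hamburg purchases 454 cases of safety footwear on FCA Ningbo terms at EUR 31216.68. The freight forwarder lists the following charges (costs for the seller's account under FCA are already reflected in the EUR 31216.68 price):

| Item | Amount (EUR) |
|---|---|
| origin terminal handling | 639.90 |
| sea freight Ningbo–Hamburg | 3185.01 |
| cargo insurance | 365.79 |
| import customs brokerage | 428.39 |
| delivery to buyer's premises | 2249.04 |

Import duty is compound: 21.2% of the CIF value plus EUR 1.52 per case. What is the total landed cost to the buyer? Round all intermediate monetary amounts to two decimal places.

Total landed cost: EUR 46281.25

FCA: the seller delivers export-cleared goods to the carrier; the buyer bears costs from that point.
CIF value = FCA price + origin terminal + freight + insurance = 31216.68 + 639.90 + 3185.01 + 365.79 = 35407.38
Ad valorem component: 35407.38 × 21.2% = 7506.36
Specific component: 454 × 1.52 = 690.08
Import duty = 7506.36 + 690.08 = 8196.44
Buyer bears: origin terminal 639.90 + freight 3185.01 + insurance 365.79 + brokerage 428.39 + delivery 2249.04 + duty 8196.44 = 15064.57
Landed cost = invoice 31216.68 + 15064.57 = 46281.25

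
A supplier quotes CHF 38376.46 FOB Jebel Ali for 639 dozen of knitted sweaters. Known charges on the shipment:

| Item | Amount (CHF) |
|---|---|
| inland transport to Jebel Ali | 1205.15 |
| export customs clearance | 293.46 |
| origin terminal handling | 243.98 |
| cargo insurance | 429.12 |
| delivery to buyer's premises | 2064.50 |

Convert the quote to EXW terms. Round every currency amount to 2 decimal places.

EXW price: CHF 36633.87

Not relevant to the conversion: delivery, insurance — on the buyer under both terms; not part of either seller's price.
From FOB to EXW, the seller no longer bears: inland to port, export clearance, origin terminal.
EXW price = 38376.46 − 1205.15 − 293.46 − 243.98 = 36633.87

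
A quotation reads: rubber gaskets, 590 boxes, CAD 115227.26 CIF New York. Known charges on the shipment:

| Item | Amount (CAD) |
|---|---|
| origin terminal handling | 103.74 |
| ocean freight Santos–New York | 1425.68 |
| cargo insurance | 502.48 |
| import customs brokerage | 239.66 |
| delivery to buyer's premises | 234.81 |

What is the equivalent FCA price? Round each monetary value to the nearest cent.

FCA price: CAD 113195.36

Not relevant to the conversion: delivery, brokerage — on the buyer under both terms; not part of either seller's price.
From CIF to FCA, the seller no longer bears: origin terminal, freight, insurance.
FCA price = 115227.26 − 103.74 − 1425.68 − 502.48 = 113195.36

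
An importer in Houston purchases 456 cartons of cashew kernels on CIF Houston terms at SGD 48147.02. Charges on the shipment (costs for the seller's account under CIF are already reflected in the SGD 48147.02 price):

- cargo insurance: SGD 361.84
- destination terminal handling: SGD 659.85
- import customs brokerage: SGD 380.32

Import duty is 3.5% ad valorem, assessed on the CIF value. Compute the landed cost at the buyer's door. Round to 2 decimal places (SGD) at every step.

Total landed cost: SGD 50872.34

CIF: the seller pays costs through ocean freight and marine insurance to the destination port.
Already in the invoice (seller's account under CIF): insurance — exclude.
The CIF price already equals the CIF value: 48147.02
Import duty = 48147.02 × 3.5% = 1685.15
Buyer bears: destination terminal 659.85 + brokerage 380.32 + duty 1685.15 = 2725.32
Landed cost = invoice 48147.02 + 2725.32 = 50872.34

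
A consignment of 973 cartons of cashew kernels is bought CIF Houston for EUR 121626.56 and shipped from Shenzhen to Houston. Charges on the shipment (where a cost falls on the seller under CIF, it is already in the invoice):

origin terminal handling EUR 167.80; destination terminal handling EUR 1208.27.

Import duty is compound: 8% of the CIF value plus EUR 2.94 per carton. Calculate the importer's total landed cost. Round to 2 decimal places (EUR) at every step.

CIF: the seller pays costs through ocean freight and marine insurance to the destination port.
Already in the invoice (seller's account under CIF): origin terminal — exclude.
The CIF price already equals the CIF value: 121626.56
Ad valorem component: 121626.56 × 8% = 9730.12
Specific component: 973 × 2.94 = 2860.62
Import duty = 9730.12 + 2860.62 = 12590.74
Buyer bears: destination terminal 1208.27 + duty 12590.74 = 13799.01
Landed cost = invoice 121626.56 + 13799.01 = 135425.57

Total landed cost: EUR 135425.57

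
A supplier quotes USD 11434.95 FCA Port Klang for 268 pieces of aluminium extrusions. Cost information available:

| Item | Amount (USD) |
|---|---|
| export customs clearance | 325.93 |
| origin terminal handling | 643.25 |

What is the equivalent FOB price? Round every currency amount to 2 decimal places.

FOB price: USD 12078.20

Not relevant to the conversion: export clearance — on the seller under both FCA and FOB; already in the FCA price and stays in the FOB price.
From FCA to FOB, the seller additionally bears: origin terminal.
FOB price = 11434.95 + 643.25 = 12078.20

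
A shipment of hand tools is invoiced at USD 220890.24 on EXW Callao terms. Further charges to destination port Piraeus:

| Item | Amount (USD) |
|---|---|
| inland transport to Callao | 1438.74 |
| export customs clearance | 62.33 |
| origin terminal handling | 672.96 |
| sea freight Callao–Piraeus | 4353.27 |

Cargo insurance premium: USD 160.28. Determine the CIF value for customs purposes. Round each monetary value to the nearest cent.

CIF value: USD 227577.82

CIF = EXW price + pre-shipment costs + freight + insurance
CIF = 220890.24 + 1438.74 + 62.33 + 672.96 + 4353.27 + 160.28 = 227577.82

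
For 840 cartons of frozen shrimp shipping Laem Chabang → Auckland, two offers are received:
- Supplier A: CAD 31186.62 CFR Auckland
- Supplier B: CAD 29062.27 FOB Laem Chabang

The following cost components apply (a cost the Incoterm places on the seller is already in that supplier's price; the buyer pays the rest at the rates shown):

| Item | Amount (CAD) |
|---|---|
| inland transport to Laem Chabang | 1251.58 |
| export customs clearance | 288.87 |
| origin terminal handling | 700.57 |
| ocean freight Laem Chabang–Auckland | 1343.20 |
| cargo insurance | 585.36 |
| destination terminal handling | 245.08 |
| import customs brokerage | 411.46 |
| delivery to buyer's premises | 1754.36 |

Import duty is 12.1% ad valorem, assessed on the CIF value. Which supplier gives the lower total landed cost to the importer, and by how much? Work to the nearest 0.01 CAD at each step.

Supplier B is cheaper by CAD 875.67

Supplier A (CFR):
CIF value = CFR price + insurance = 31186.62 + 585.36 = 31771.98
Import duty = 31771.98 × 12.1% = 3844.41
Buyer bears (A): 585.36 + 245.08 + 411.46 + 1754.36 = 2996.26
Landed cost (A) = invoice 31186.62 + 2996.26 + duty 3844.41 = 38027.29
Supplier B (FOB):
CIF value = FOB price + freight + insurance = 29062.27 + 1343.20 + 585.36 = 30990.83
Import duty = 30990.83 × 12.1% = 3749.89
Buyer bears (B): 1343.20 + 585.36 + 245.08 + 411.46 + 1754.36 = 4339.46
Landed cost (B) = invoice 29062.27 + 4339.46 + duty 3749.89 = 37151.62
Difference = |38027.29 − 37151.62| = 875.67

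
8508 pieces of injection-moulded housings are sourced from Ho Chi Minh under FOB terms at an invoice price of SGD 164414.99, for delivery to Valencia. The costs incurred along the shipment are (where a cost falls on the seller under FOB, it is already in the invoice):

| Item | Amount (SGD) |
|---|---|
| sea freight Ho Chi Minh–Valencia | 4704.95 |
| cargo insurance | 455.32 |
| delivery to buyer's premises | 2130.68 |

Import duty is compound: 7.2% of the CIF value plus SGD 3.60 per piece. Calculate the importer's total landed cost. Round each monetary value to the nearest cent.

Total landed cost: SGD 214544.16

FOB: the seller bears costs until goods are on board at the origin port; the buyer bears freight, insurance and all costs thereafter.
CIF value = FOB price + freight + insurance = 164414.99 + 4704.95 + 455.32 = 169575.26
Ad valorem component: 169575.26 × 7.2% = 12209.42
Specific component: 8508 × 3.60 = 30628.80
Import duty = 12209.42 + 30628.80 = 42838.22
Buyer bears: freight 4704.95 + insurance 455.32 + delivery 2130.68 + duty 42838.22 = 50129.17
Landed cost = invoice 164414.99 + 50129.17 = 214544.16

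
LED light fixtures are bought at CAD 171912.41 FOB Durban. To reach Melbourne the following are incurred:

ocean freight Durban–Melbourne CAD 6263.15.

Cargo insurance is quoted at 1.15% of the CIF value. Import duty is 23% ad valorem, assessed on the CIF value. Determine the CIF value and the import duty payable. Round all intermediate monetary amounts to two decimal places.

Let C be the CIF value. C = FOB price + freight + 1.15% × C
C − 1.15% × C = 171912.41 + 6263.15
0.9885 × C = 178175.56
C = 178175.56 / 0.9885 = 180248.42
Insurance premium = 1.15% × 180248.42 = 2072.86
Import duty = 180248.42 × 23% = 41457.14

CIF value: CAD 180248.42; import duty: CAD 41457.14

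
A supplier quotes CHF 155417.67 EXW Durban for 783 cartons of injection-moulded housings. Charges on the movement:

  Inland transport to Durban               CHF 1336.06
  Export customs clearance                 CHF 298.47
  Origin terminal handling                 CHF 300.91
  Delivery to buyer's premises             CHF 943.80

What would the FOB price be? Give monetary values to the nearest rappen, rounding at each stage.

Not relevant to the conversion: delivery — on the buyer under both terms; not part of either seller's price.
From EXW to FOB, the seller additionally bears: inland to port, export clearance, origin terminal.
FOB price = 155417.67 + 1336.06 + 298.47 + 300.91 = 157353.11

FOB price: CHF 157353.11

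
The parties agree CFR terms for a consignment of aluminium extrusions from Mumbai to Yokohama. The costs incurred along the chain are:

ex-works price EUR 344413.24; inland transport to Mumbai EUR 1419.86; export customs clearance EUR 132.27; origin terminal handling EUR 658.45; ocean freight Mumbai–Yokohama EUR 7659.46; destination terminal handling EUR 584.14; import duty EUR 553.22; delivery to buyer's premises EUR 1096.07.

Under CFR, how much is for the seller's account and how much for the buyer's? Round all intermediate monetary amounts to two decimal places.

Seller: EUR 354283.28; buyer: EUR 2233.43

CFR: the seller pays costs through ocean freight to the destination port, but not insurance.
Seller's account: goods 344413.24 + inland to port 1419.86 + export clearance 132.27 + origin terminal 658.45 + freight 7659.46 = 354283.28
Buyer's account: destination terminal 584.14 + duty 553.22 + delivery 1096.07 = 2233.43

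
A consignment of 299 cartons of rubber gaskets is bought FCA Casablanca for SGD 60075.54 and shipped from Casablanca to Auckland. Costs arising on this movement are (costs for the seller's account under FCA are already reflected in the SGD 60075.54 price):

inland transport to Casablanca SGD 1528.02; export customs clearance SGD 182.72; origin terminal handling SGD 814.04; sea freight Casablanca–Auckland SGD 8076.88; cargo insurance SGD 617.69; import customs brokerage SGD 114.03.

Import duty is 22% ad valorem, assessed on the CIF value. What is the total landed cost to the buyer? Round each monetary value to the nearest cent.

Total landed cost: SGD 85006.69

FCA: the seller delivers export-cleared goods to the carrier; the buyer bears costs from that point.
Already in the invoice (seller's account under FCA): inland to port, export clearance — exclude.
CIF value = FCA price + origin terminal + freight + insurance = 60075.54 + 814.04 + 8076.88 + 617.69 = 69584.15
Import duty = 69584.15 × 22% = 15308.51
Buyer bears: origin terminal 814.04 + freight 8076.88 + insurance 617.69 + brokerage 114.03 + duty 15308.51 = 24931.15
Landed cost = invoice 60075.54 + 24931.15 = 85006.69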